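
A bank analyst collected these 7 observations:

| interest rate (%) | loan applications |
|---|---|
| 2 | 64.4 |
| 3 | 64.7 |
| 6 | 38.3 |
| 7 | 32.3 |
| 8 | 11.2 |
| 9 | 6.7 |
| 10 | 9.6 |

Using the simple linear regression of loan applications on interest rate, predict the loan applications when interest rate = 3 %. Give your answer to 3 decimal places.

n = 7, Σx = 45, Σy = 227.2, Σxy = 1024.7, Σx² = 343
Sxx = Σx² − (Σx)²/n = 343 − 289.285714 = 53.714286
Sxy = Σxy − (Σx)(Σy)/n = 1024.7 − 1460.571429 = -435.871429
b = Sxy/Sxx = -435.871429/53.714286 = -8.114628
a = ȳ − b·x̄ = 32.457143 − (-8.114628)·6.428571 = 84.622606
ŷ(3) = a + b·3 = 84.622606 + (-8.114628)·3 = 60.278723

60.279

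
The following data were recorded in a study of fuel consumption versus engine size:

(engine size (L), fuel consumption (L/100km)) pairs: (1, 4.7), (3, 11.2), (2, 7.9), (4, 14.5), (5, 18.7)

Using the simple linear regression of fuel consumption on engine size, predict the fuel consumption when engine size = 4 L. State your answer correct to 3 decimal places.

n = 5, Σx = 15, Σy = 57, Σxy = 205.6, Σx² = 55
Sxx = Σx² − (Σx)²/n = 55 − 45 = 10
Sxy = Σxy − (Σx)(Σy)/n = 205.6 − 171 = 34.6
b = Sxy/Sxx = 34.6/10 = 3.46
a = ȳ − b·x̄ = 11.4 − 3.46·3 = 1.02
ŷ(4) = a + b·4 = 1.02 + 3.46·4 = 14.86

14.860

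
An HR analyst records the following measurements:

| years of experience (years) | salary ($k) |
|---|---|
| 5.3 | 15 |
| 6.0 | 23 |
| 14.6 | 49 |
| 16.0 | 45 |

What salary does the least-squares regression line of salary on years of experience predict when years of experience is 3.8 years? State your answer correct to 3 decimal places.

n = 4, Σx = 41.9, Σy = 132, Σxy = 1652.9, Σx² = 533.25
Sxx = Σx² − (Σx)²/n = 533.25 − 438.9025 = 94.3475
Sxy = Σxy − (Σx)(Σy)/n = 1652.9 − 1382.7 = 270.2
b = Sxy/Sxx = 270.2/94.3475 = 2.863881
a = ȳ − b·x̄ = 33 − 2.863881·10.475 = 3.000848
ŷ(3.8) = a + b·3.8 = 3.000848 + 2.863881·3.8 = 13.883595

13.884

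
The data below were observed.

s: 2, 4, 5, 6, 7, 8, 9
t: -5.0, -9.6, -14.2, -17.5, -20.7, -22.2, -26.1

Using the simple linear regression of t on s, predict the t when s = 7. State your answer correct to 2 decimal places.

n = 7, Σx = 41, Σy = -115.3, Σxy = -781.8, Σx² = 275
Sxx = Σx² − (Σx)²/n = 275 − 240.142857 = 34.857143
Sxy = Σxy − (Σx)(Σy)/n = -781.8 − (-675.328571) = -106.471429
b = Sxy/Sxx = -106.471429/34.857143 = -3.054508
a = ȳ − b·x̄ = -16.471429 − (-3.054508)·5.857143 = 1.419262
ŷ(7) = a + b·7 = 1.419262 + (-3.054508)·7 = -19.962295

-19.96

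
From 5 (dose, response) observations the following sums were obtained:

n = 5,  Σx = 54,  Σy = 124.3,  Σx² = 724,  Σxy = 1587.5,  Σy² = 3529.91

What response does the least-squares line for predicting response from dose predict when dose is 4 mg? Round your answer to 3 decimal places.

Sxx = Σx² − (Σx)²/n = 724 − 583.2 = 140.8
Sxy = Σxy − (Σx)(Σy)/n = 1587.5 − 1342.44 = 245.06
b = Sxy/Sxx = 245.06/140.8 = 1.740483
a = ȳ − b·x̄ = 24.86 − 1.740483·10.8 = 6.062784
ŷ(4) = a + b·4 = 6.062784 + 1.740483·4 = 13.024716

13.025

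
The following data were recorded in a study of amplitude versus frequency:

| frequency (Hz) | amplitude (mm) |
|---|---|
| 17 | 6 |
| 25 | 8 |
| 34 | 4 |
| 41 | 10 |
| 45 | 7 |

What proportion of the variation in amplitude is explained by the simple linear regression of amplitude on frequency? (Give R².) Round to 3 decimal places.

n = 5, Σx = 162, Σy = 35, Σxy = 1163, Σx² = 5776, Σy² = 265
Sxx = Σx² − (Σx)²/n = 5776 − 5248.8 = 527.2
Sxy = Σxy − (Σx)(Σy)/n = 1163 − 1134 = 29
Syy = Σy² − (Σy)²/n = 265 − 245 = 20
R² = Sxy²/(Sxx·Syy) = (29)²/(527.2·20) = 0.079761

0.080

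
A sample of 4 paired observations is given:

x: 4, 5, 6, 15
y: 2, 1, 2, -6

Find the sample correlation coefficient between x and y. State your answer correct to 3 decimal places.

n = 4, Σx = 30, Σy = -1, Σxy = -65, Σx² = 302, Σy² = 45
Sxx = Σx² − (Σx)²/n = 302 − 225 = 77
Sxy = Σxy − (Σx)(Σy)/n = -65 − (-7.5) = -57.5
Syy = Σy² − (Σy)²/n = 45 − 0.25 = 44.75
r = Sxy/√(Sxx·Syy) = -57.5/√(3445.75) = -57.5/58.700511 = -0.979549

-0.980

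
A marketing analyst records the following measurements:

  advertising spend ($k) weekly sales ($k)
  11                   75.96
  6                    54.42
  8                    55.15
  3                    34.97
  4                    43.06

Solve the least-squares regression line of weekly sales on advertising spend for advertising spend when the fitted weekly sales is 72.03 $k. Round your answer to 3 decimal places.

n = 5, Σx = 32, Σy = 263.56, Σxy = 1880.43, Σx² = 246
Sxx = Σx² − (Σx)²/n = 246 − 204.8 = 41.2
Sxy = Σxy − (Σx)(Σy)/n = 1880.43 − 1686.784 = 193.646
b = Sxy/Sxx = 193.646/41.2 = 4.700146
a = ȳ − b·x̄ = 52.712 − 4.700146·6.4 = 22.631068
Set a + b·x = 72.03: x = (72.03 − 22.631068) / 4.700146 = 10.510085

10.510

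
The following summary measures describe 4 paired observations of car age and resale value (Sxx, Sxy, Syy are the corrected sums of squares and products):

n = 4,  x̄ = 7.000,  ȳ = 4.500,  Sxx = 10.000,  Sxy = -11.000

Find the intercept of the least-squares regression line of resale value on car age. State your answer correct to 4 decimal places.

12.2000

b = Sxy/Sxx = -11/10 = -1.1
a = ȳ − b·x̄ = 4.5 − (-1.1)·7 = 12.2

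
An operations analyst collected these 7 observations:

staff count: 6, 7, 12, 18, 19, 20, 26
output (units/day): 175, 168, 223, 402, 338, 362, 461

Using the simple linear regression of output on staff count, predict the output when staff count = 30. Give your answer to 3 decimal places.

526.444

n = 7, Σx = 108, Σy = 2129, Σxy = 37786, Σx² = 1990
Sxx = Σx² − (Σx)²/n = 1990 − 1666.285714 = 323.714286
Sxy = Σxy − (Σx)(Σy)/n = 37786 − 32847.428571 = 4938.571429
b = Sxy/Sxx = 4938.571429/323.714286 = 15.255958
a = ȳ − b·x̄ = 304.142857 − 15.255958·15.428571 = 68.765225
ŷ(30) = a + b·30 = 68.765225 + 15.255958·30 = 526.443954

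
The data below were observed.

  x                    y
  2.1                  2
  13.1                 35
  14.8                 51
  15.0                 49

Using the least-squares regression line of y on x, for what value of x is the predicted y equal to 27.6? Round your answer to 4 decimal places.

9.4097

n = 4, Σx = 45, Σy = 137, Σxy = 1952.5, Σx² = 620.06
Sxx = Σx² − (Σx)²/n = 620.06 − 506.25 = 113.81
Sxy = Σxy − (Σx)(Σy)/n = 1952.5 − 1541.25 = 411.25
b = Sxy/Sxx = 411.25/113.81 = 3.613479
a = ȳ − b·x̄ = 34.25 − 3.613479·11.25 = -6.401634
Set a + b·x = 27.6: x = (27.6 − (-6.401634)) / 3.613479 = 9.409668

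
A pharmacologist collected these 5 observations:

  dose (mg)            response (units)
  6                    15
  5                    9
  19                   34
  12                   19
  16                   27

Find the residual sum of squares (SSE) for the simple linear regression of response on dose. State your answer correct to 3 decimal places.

n = 5, Σx = 58, Σy = 104, Σxy = 1441, Σx² = 822, Σy² = 2552
Sxx = Σx² − (Σx)²/n = 822 − 672.8 = 149.2
Sxy = Σxy − (Σx)(Σy)/n = 1441 − 1206.4 = 234.6
Syy = Σy² − (Σy)²/n = 2552 − 2163.2 = 388.8
b = Sxy/Sxx = 234.6/149.2 = 1.572386
SSE = Syy − b·Sxy = 388.8 − 1.572386·234.6 = 19.918231

19.918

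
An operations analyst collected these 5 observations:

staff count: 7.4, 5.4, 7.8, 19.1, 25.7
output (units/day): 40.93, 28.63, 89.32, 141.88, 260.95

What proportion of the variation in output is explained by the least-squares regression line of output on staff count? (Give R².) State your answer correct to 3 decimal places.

0.928

n = 5, Σx = 65.4, Σy = 561.71, Σxy = 10570.503, Σx² = 1170.06, Σy² = 98697.8411
Sxx = Σx² − (Σx)²/n = 1170.06 − 855.432 = 314.628
Sxy = Σxy − (Σx)(Σy)/n = 10570.503 − 7347.1668 = 3223.3362
Syy = Σy² − (Σy)²/n = 98697.8411 − 63103.62482 = 35594.21628
R² = Sxy²/(Sxx·Syy) = (3223.3362)²/(314.628·35594.21628) = 0.927757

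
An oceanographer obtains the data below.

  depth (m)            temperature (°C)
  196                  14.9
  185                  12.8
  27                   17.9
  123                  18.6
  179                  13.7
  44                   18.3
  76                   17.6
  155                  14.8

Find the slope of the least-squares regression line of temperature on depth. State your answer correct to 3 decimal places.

n = 8, Σx = 985, Σy = 128.6, Σxy = 14948.6, Σx² = 152277
Sxx = Σx² − (Σx)²/n = 152277 − 121278.125 = 30998.875
Sxy = Σxy − (Σx)(Σy)/n = 14948.6 − 15833.875 = -885.275
b = Sxy/Sxx = -885.275/30998.875 = -0.028558

-0.029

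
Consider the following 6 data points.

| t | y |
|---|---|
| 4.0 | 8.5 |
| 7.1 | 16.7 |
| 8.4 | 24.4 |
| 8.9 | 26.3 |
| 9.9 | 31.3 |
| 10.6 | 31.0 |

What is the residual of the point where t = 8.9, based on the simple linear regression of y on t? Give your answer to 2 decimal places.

n = 6, Σx = 48.9, Σy = 138.2, Σxy = 1230.07, Σx² = 426.55
Sxx = Σx² − (Σx)²/n = 426.55 − 398.535 = 28.015
Sxy = Σxy − (Σx)(Σy)/n = 1230.07 − 1126.33 = 103.74
b = Sxy/Sxx = 103.74/28.015 = 3.703016
a = ȳ − b·x̄ = 23.033333 − 3.703016·8.15 = -7.146249
ŷ(8.9) = -7.146249 + 3.703016·8.9 = 25.810596
residual = y − ŷ = 26.3 − 25.810596 = 0.489404

0.49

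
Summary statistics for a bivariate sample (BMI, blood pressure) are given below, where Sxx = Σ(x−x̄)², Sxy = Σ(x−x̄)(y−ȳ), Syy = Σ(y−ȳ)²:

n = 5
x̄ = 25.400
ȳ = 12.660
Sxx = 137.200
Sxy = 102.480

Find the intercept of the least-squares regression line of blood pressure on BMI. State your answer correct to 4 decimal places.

-6.3122

b = Sxy/Sxx = 102.48/137.2 = 0.746939
a = ȳ − b·x̄ = 12.66 − 0.746939·25.4 = -6.312245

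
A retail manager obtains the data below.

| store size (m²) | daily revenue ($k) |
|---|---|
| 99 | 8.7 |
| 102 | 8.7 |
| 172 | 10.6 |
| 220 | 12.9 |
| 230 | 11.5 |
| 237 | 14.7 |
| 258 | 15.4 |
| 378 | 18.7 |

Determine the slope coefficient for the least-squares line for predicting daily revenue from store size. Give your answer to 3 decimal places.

n = 8, Σx = 1696, Σy = 101.2, Σxy = 23580.6, Σx² = 416706
Sxx = Σx² − (Σx)²/n = 416706 − 359552 = 57154
Sxy = Σxy − (Σx)(Σy)/n = 23580.6 − 21454.4 = 2126.2
b = Sxy/Sxx = 2126.2/57154 = 0.037201

0.037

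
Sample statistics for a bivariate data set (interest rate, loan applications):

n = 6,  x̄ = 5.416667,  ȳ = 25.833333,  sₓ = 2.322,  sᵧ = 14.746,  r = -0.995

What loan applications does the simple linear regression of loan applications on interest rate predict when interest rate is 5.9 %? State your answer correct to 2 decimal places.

b = r · sᵧ/sₓ = -0.995 · 14.746/2.322 = -6.318807
a = ȳ − b·x̄ = 25.833333 − (-6.318807)·5.416667 = 60.060207
ŷ(5.9) = a + b·5.9 = 60.060207 + (-6.318807)·5.9 = 22.779245

22.78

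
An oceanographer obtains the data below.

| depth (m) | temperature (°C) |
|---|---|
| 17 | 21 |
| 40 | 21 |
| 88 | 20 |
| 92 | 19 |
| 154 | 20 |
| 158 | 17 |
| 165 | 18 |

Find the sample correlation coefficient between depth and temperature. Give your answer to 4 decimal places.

-0.7998

n = 7, Σx = 714, Σy = 136, Σxy = 13441, Σx² = 94002, Σy² = 2656
Sxx = Σx² − (Σx)²/n = 94002 − 72828 = 21174
Sxy = Σxy − (Σx)(Σy)/n = 13441 − 13872 = -431
Syy = Σy² − (Σy)²/n = 2656 − 2642.285714 = 13.714286
r = Sxy/√(Sxx·Syy) = -431/√(290386.285714) = -431/538.875019 = -0.799814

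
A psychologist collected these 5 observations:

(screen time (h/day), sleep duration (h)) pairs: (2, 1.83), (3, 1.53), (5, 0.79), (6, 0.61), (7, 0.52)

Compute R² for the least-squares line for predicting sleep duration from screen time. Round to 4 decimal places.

n = 5, Σx = 23, Σy = 5.28, Σxy = 19.5, Σx² = 123, Σy² = 6.9564
Sxx = Σx² − (Σx)²/n = 123 − 105.8 = 17.2
Sxy = Σxy − (Σx)(Σy)/n = 19.5 − 24.288 = -4.788
Syy = Σy² − (Σy)²/n = 6.9564 − 5.57568 = 1.38072
R² = Sxy²/(Sxx·Syy) = (-4.788)²/(17.2·1.38072) = 0.965326

0.9653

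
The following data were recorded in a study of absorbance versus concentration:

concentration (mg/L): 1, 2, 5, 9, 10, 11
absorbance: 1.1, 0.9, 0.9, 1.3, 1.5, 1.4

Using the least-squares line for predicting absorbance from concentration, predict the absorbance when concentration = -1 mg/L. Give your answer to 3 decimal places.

n = 6, Σx = 38, Σy = 7.1, Σxy = 49.5, Σx² = 332
Sxx = Σx² − (Σx)²/n = 332 − 240.666667 = 91.333333
Sxy = Σxy − (Σx)(Σy)/n = 49.5 − 44.966667 = 4.533333
b = Sxy/Sxx = 4.533333/91.333333 = 0.049635
a = ȳ − b·x̄ = 1.183333 − 0.049635·6.333333 = 0.868978
ŷ(-1) = a + b·-1 = 0.868978 + 0.049635·(-1) = 0.819343

0.819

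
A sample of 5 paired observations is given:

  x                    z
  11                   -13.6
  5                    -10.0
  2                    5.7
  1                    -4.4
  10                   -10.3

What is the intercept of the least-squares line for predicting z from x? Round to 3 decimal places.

n = 5, Σx = 29, Σy = -32.6, Σxy = -295.6, Σx² = 251
Sxx = Σx² − (Σx)²/n = 251 − 168.2 = 82.8
Sxy = Σxy − (Σx)(Σy)/n = -295.6 − (-189.08) = -106.52
b = Sxy/Sxx = -106.52/82.8 = -1.286473
a = ȳ − b·x̄ = -6.52 − (-1.286473)·5.8 = 0.941546

0.942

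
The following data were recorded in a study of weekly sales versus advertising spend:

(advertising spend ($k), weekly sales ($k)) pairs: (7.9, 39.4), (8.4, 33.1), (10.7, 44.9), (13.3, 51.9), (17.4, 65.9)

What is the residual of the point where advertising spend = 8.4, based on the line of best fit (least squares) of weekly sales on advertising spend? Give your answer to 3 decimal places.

-4.074

n = 5, Σx = 57.7, Σy = 235.2, Σxy = 2906.66, Σx² = 727.11
Sxx = Σx² − (Σx)²/n = 727.11 − 665.858 = 61.252
Sxy = Σxy − (Σx)(Σy)/n = 2906.66 − 2714.208 = 192.452
b = Sxy/Sxx = 192.452/61.252 = 3.141971
a = ȳ − b·x̄ = 47.04 − 3.141971·11.54 = 10.781656
ŷ(8.4) = 10.781656 + 3.141971·8.4 = 37.174211
residual = y − ŷ = 33.1 − 37.174211 = -4.074211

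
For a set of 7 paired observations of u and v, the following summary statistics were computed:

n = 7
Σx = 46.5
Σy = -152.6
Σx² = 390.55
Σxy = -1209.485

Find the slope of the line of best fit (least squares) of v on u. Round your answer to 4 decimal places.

Sxx = Σx² − (Σx)²/n = 390.55 − 308.892857 = 81.657143
Sxy = Σxy − (Σx)(Σy)/n = -1209.485 − (-1013.7) = -195.785
b = Sxy/Sxx = -195.785/81.657143 = -2.397647

-2.3976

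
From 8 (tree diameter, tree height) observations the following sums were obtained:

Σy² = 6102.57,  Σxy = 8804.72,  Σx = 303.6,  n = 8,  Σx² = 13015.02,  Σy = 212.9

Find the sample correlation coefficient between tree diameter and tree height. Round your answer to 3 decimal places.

Sxx = Σx² − (Σx)²/n = 13015.02 − 11521.62 = 1493.4
Sxy = Σxy − (Σx)(Σy)/n = 8804.72 − 8079.555 = 725.165
Syy = Σy² − (Σy)²/n = 6102.57 − 5665.80125 = 436.76875
r = Sxy/√(Sxx·Syy) = 725.165/√(652270.45125) = 725.165/807.632621 = 0.897890

0.898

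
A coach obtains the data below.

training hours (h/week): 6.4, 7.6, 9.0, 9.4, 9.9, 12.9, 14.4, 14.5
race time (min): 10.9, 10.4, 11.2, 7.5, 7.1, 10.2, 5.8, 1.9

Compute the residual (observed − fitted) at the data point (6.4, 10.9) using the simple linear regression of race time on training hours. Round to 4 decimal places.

-0.3571

n = 8, Σx = 84.1, Σy = 65, Σxy = 633.04, Σx² = 950.11
Sxx = Σx² − (Σx)²/n = 950.11 − 884.10125 = 66.00875
Sxy = Σxy − (Σx)(Σy)/n = 633.04 − 683.3125 = -50.2725
b = Sxy/Sxx = -50.2725/66.00875 = -0.761604
a = ȳ − b·x̄ = 8.125 − (-0.761604)·10.5125 = 16.131358
ŷ(6.4) = 16.131358 + (-0.761604)·6.4 = 11.257095
residual = y − ŷ = 10.9 − 11.257095 = -0.357095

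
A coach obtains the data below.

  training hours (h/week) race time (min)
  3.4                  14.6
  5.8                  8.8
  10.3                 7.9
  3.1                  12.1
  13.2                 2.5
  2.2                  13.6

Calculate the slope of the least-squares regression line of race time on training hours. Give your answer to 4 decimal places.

n = 6, Σx = 38, Σy = 59.5, Σxy = 282.48, Σx² = 339.98
Sxx = Σx² − (Σx)²/n = 339.98 − 240.666667 = 99.313333
Sxy = Σxy − (Σx)(Σy)/n = 282.48 − 376.833333 = -94.353333
b = Sxy/Sxx = -94.353333/99.313333 = -0.950057

-0.9501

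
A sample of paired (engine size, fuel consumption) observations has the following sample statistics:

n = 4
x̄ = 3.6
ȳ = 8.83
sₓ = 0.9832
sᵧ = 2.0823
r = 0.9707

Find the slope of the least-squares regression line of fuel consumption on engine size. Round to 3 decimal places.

2.056

b = r · sᵧ/sₓ = 0.9707 · 2.0823/0.9832 = 2.055826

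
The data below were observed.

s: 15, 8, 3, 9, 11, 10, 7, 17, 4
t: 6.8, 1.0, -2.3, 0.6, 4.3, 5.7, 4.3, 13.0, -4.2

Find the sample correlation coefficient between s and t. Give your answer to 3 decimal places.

0.915

n = 9, Σx = 84, Σy = 29.2, Σxy = 447.1, Σx² = 954, Σy² = 309
Sxx = Σx² − (Σx)²/n = 954 − 784 = 170
Sxy = Σxy − (Σx)(Σy)/n = 447.1 − 272.533333 = 174.566667
Syy = Σy² − (Σy)²/n = 309 − 94.737778 = 214.262222
r = Sxy/√(Sxx·Syy) = 174.566667/√(36424.577778) = 174.566667/190.852241 = 0.914669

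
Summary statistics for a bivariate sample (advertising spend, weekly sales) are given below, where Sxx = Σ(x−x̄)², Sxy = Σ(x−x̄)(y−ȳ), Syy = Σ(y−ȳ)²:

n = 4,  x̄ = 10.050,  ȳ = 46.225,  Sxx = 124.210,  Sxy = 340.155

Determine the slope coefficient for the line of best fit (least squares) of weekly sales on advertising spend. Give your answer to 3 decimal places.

b = Sxy/Sxx = 340.155/124.21 = 2.738548

2.739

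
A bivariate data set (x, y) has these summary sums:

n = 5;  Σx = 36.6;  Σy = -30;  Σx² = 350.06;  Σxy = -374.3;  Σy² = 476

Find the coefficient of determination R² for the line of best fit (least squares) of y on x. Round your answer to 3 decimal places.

Sxx = Σx² − (Σx)²/n = 350.06 − 267.912 = 82.148
Sxy = Σxy − (Σx)(Σy)/n = -374.3 − (-219.6) = -154.7
Syy = Σy² − (Σy)²/n = 476 − 180 = 296
R² = Sxy²/(Sxx·Syy) = (-154.7)²/(82.148·296) = 0.984219

0.984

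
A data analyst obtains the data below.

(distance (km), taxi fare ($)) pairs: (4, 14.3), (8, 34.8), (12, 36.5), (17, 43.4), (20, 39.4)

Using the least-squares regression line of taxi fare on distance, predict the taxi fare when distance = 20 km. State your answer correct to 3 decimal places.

n = 5, Σx = 61, Σy = 168.4, Σxy = 2299.4, Σx² = 913
Sxx = Σx² − (Σx)²/n = 913 − 744.2 = 168.8
Sxy = Σxy − (Σx)(Σy)/n = 2299.4 − 2054.48 = 244.92
b = Sxy/Sxx = 244.92/168.8 = 1.450948
a = ȳ − b·x̄ = 33.68 − 1.450948·12.2 = 15.978436
ŷ(20) = a + b·20 = 15.978436 + 1.450948·20 = 44.997393

44.997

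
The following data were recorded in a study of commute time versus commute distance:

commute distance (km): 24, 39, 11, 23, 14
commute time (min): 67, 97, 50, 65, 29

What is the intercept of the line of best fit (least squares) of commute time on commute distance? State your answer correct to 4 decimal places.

15.0301

n = 5, Σx = 111, Σy = 308, Σxy = 7842, Σx² = 2943
Sxx = Σx² − (Σx)²/n = 2943 − 2464.2 = 478.8
Sxy = Σxy − (Σx)(Σy)/n = 7842 − 6837.6 = 1004.4
b = Sxy/Sxx = 1004.4/478.8 = 2.097744
a = ȳ − b·x̄ = 61.6 − 2.097744·22.2 = 15.030075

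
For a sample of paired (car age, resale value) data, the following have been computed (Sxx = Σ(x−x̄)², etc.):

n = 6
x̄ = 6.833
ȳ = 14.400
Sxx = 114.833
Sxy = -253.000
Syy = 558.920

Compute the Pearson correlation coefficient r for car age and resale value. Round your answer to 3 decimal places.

r = Sxy/√(Sxx·Syy) = -253/√(64182.46036) = -253/253.342575 = -0.998648

-0.999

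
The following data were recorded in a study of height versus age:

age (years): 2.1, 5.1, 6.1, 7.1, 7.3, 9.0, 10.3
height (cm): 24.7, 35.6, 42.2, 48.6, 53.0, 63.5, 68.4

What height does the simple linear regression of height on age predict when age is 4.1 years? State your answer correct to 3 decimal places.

33.184

n = 7, Σx = 47, Σy = 336, Σxy = 2498.83, Σx² = 358.42
Sxx = Σx² − (Σx)²/n = 358.42 − 315.571429 = 42.848571
Sxy = Σxy − (Σx)(Σy)/n = 2498.83 − 2256 = 242.83
b = Sxy/Sxx = 242.83/42.848571 = 5.667167
a = ȳ − b·x̄ = 48 − 5.667167·6.714286 = 9.949023
ŷ(4.1) = a + b·4.1 = 9.949023 + 5.667167·4.1 = 33.184407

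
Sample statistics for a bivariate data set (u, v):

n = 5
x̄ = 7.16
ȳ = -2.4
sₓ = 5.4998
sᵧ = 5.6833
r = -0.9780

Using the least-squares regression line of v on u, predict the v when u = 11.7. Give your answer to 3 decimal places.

-6.988

b = r · sᵧ/sₓ = -0.978 · 5.6833/5.4998 = -1.010631
a = ȳ − b·x̄ = -2.4 − (-1.010631)·7.16 = 4.836117
ŷ(11.7) = a + b·11.7 = 4.836117 + (-1.010631)·11.7 = -6.988264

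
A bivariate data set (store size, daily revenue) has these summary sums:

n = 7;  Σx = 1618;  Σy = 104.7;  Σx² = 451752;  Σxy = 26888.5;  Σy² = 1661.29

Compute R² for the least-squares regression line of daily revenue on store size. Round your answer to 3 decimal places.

0.975

Sxx = Σx² − (Σx)²/n = 451752 − 373989.142857 = 77762.857143
Sxy = Σxy − (Σx)(Σy)/n = 26888.5 − 24200.657143 = 2687.842857
Syy = Σy² − (Σy)²/n = 1661.29 − 1566.012857 = 95.277143
R² = Sxy²/(Sxx·Syy) = (2687.842857)²/(77762.857143·95.277143) = 0.975095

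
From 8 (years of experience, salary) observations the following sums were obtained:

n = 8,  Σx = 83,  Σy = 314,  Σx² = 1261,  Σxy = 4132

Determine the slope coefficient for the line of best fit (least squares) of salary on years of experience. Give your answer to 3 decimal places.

2.186

Sxx = Σx² − (Σx)²/n = 1261 − 861.125 = 399.875
Sxy = Σxy − (Σx)(Σy)/n = 4132 − 3257.75 = 874.25
b = Sxy/Sxx = 874.25/399.875 = 2.186308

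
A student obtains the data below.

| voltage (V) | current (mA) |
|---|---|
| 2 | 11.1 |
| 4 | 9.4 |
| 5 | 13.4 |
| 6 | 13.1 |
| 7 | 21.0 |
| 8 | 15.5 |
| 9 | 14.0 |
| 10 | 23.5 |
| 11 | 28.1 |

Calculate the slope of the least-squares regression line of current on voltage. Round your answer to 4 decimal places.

1.7327

n = 9, Σx = 62, Σy = 149.1, Σxy = 1146.5, Σx² = 496
Sxx = Σx² − (Σx)²/n = 496 − 427.111111 = 68.888889
Sxy = Σxy − (Σx)(Σy)/n = 1146.5 − 1027.133333 = 119.366667
b = Sxy/Sxx = 119.366667/68.888889 = 1.732742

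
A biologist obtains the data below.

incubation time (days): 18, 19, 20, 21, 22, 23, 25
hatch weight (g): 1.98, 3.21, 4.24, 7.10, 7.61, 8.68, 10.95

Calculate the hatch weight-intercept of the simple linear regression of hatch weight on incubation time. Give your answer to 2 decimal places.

-21.60

n = 7, Σx = 148, Σy = 43.77, Σxy = 971.34, Σx² = 3164
Sxx = Σx² − (Σx)²/n = 3164 − 3129.142857 = 34.857143
Sxy = Σxy − (Σx)(Σy)/n = 971.34 − 925.422857 = 45.917143
b = Sxy/Sxx = 45.917143/34.857143 = 1.317295
a = ȳ − b·x̄ = 6.252857 − 1.317295·21.142857 = -21.598525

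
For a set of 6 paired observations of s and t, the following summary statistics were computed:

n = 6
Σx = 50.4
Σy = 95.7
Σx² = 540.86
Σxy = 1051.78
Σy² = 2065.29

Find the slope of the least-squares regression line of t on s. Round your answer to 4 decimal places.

2.1098

Sxx = Σx² − (Σx)²/n = 540.86 − 423.36 = 117.5
Sxy = Σxy − (Σx)(Σy)/n = 1051.78 − 803.88 = 247.9
b = Sxy/Sxx = 247.9/117.5 = 2.109787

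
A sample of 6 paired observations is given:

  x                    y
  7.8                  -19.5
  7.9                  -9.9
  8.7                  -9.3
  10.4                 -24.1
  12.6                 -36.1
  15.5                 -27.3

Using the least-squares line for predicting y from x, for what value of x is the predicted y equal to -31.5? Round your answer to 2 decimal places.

n = 6, Σx = 62.9, Σy = -126.2, Σxy = -1439.87, Σx² = 706.11
Sxx = Σx² − (Σx)²/n = 706.11 − 659.401667 = 46.708333
Sxy = Σxy − (Σx)(Σy)/n = -1439.87 − (-1322.996667) = -116.873333
b = Sxy/Sxx = -116.873333/46.708333 = -2.502194
a = ȳ − b·x̄ = -21.033333 − (-2.502194)·10.483333 = 5.198005
Set a + b·x = -31.5: x = (-31.5 − 5.198005) / (-2.502194) = 14.666328

14.67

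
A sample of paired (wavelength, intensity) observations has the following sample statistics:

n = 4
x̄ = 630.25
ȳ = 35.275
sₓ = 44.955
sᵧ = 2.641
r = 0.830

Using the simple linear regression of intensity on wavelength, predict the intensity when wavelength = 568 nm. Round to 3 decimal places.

b = r · sᵧ/sₓ = 0.83 · 2.641/44.955 = 0.048761
a = ȳ − b·x̄ = 35.275 − 0.048761·630.25 = 4.543671
ŷ(568) = a + b·568 = 4.543671 + 0.048761·568 = 32.239656

32.240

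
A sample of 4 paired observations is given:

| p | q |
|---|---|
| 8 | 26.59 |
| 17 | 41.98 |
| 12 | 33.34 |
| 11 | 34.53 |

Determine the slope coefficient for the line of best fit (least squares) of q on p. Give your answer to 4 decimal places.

1.6431

n = 4, Σx = 48, Σy = 136.44, Σxy = 1706.29, Σx² = 618
Sxx = Σx² − (Σx)²/n = 618 − 576 = 42
Sxy = Σxy − (Σx)(Σy)/n = 1706.29 − 1637.28 = 69.01
b = Sxy/Sxx = 69.01/42 = 1.643095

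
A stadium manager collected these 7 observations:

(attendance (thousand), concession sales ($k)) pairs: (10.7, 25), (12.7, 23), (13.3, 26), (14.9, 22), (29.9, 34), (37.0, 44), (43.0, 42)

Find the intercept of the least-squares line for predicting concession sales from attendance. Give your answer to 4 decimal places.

n = 7, Σx = 161.5, Σy = 216, Σxy = 5683.8, Σx² = 4786.69
Sxx = Σx² − (Σx)²/n = 4786.69 − 3726.035714 = 1060.654286
Sxy = Σxy − (Σx)(Σy)/n = 5683.8 − 4983.428571 = 700.371429
b = Sxy/Sxx = 700.371429/1060.654286 = 0.660320
a = ȳ − b·x̄ = 30.857143 − 0.660320·23.071429 = 15.622613

15.6226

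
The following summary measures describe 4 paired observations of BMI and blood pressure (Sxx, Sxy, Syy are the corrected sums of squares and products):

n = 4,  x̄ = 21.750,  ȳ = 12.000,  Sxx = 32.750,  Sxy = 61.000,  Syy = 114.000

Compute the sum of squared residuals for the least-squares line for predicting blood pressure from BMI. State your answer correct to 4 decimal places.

0.3817

b = Sxy/Sxx = 61/32.75 = 1.862595
SSE = Syy − b·Sxy = 114 − 1.862595·61 = 0.381679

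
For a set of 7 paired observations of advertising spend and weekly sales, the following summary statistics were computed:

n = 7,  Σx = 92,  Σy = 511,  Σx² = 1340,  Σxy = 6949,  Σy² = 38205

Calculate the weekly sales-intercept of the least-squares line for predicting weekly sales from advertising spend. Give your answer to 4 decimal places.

49.5983

Sxx = Σx² − (Σx)²/n = 1340 − 1209.142857 = 130.857143
Sxy = Σxy − (Σx)(Σy)/n = 6949 − 6716 = 233
b = Sxy/Sxx = 233/130.857143 = 1.780568
a = ȳ − b·x̄ = 73 − 1.780568·13.142857 = 49.598253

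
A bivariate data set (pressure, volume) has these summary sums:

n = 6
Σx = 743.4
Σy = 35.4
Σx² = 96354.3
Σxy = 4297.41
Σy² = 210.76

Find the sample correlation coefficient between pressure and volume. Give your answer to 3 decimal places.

Sxx = Σx² − (Σx)²/n = 96354.3 − 92107.26 = 4247.04
Sxy = Σxy − (Σx)(Σy)/n = 4297.41 − 4386.06 = -88.65
Syy = Σy² − (Σy)²/n = 210.76 − 208.86 = 1.9
r = Sxy/√(Sxx·Syy) = -88.65/√(8069.376) = -88.65/89.829706 = -0.986867

-0.987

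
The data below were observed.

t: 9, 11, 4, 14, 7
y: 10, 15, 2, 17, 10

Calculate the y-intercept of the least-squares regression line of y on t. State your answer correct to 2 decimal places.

-2.39

n = 5, Σx = 45, Σy = 54, Σxy = 571, Σx² = 463
Sxx = Σx² − (Σx)²/n = 463 − 405 = 58
Sxy = Σxy − (Σx)(Σy)/n = 571 − 486 = 85
b = Sxy/Sxx = 85/58 = 1.465517
a = ȳ − b·x̄ = 10.8 − 1.465517·9 = -2.389655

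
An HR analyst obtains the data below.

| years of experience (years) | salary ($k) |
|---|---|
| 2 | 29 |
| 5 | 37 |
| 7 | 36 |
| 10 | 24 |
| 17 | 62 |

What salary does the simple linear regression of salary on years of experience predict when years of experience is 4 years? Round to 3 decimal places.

n = 5, Σx = 41, Σy = 188, Σxy = 1789, Σx² = 467
Sxx = Σx² − (Σx)²/n = 467 − 336.2 = 130.8
Sxy = Σxy − (Σx)(Σy)/n = 1789 − 1541.6 = 247.4
b = Sxy/Sxx = 247.4/130.8 = 1.891437
a = ȳ − b·x̄ = 37.6 − 1.891437·8.2 = 22.090214
ŷ(4) = a + b·4 = 22.090214 + 1.891437·4 = 29.655963

29.656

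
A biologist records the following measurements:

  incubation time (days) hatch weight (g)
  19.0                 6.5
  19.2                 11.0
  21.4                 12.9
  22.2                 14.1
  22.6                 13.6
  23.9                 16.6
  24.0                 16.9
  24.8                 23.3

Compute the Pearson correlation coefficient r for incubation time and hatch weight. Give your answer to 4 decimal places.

0.9130

n = 8, Σx = 177.1, Σy = 114.9, Σxy = 2611.32, Σx² = 3953.45, Σy² = 1817.49
Sxx = Σx² − (Σx)²/n = 3953.45 − 3920.55125 = 32.89875
Sxy = Σxy − (Σx)(Σy)/n = 2611.32 − 2543.59875 = 67.72125
Syy = Σy² − (Σy)²/n = 1817.49 − 1650.25125 = 167.23875
r = Sxy/√(Sxx·Syy) = 67.72125/√(5501.945827) = 67.72125/74.175102 = 0.912992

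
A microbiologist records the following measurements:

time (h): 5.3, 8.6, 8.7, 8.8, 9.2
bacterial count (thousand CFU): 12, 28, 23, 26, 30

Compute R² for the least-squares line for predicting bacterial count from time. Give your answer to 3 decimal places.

n = 5, Σx = 40.6, Σy = 119, Σxy = 1009.3, Σx² = 339.82, Σy² = 3033
Sxx = Σx² − (Σx)²/n = 339.82 − 329.672 = 10.148
Sxy = Σxy − (Σx)(Σy)/n = 1009.3 − 966.28 = 43.02
Syy = Σy² − (Σy)²/n = 3033 − 2832.2 = 200.8
R² = Sxy²/(Sxx·Syy) = (43.02)²/(10.148·200.8) = 0.908232

0.908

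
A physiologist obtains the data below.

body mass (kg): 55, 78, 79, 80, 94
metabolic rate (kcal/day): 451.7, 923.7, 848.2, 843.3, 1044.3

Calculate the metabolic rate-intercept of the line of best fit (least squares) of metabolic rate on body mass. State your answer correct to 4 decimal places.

n = 5, Σx = 386, Σy = 4111.2, Σxy = 329528.1, Σx² = 30586
Sxx = Σx² − (Σx)²/n = 30586 − 29799.2 = 786.8
Sxy = Σxy − (Σx)(Σy)/n = 329528.1 − 317384.64 = 12143.46
b = Sxy/Sxx = 12143.46/786.8 = 15.433986
a = ȳ − b·x̄ = 822.24 − 15.433986·77.2 = -369.263701

-369.2637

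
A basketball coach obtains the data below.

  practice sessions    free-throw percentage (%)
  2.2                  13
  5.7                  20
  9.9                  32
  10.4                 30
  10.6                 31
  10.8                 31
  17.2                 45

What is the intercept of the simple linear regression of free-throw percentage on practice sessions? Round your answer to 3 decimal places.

8.358

n = 7, Σx = 66.8, Σy = 202, Σxy = 2208.8, Σx² = 768.34
Sxx = Σx² − (Σx)²/n = 768.34 − 637.462857 = 130.877143
Sxy = Σxy − (Σx)(Σy)/n = 2208.8 − 1927.657143 = 281.142857
b = Sxy/Sxx = 281.142857/130.877143 = 2.148143
a = ȳ − b·x̄ = 28.857143 − 2.148143·9.542857 = 8.357718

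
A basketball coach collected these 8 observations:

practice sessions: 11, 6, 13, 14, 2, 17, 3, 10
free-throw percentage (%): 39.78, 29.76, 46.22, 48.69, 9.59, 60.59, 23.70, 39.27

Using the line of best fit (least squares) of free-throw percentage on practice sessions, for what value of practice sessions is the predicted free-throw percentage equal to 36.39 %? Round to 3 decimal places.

n = 8, Σx = 76, Σy = 297.6, Σxy = 3411.67, Σx² = 924
Sxx = Σx² − (Σx)²/n = 924 − 722 = 202
Sxy = Σxy − (Σx)(Σy)/n = 3411.67 − 2827.2 = 584.47
b = Sxy/Sxx = 584.47/202 = 2.893416
a = ȳ − b·x̄ = 37.2 − 2.893416·9.5 = 9.712550
Set a + b·x = 36.39: x = (36.39 − 9.712550) / 2.893416 = 9.220054

9.220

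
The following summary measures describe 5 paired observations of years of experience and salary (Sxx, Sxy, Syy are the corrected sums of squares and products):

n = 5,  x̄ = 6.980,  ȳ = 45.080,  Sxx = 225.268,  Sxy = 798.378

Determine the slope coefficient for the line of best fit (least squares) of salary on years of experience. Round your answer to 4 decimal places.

b = Sxy/Sxx = 798.378/225.268 = 3.544125

3.5441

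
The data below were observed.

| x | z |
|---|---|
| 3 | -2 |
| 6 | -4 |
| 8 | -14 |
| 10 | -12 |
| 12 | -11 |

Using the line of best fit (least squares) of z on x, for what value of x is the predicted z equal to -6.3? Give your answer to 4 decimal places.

5.8846

n = 5, Σx = 39, Σy = -43, Σxy = -394, Σx² = 353
Sxx = Σx² − (Σx)²/n = 353 − 304.2 = 48.8
Sxy = Σxy − (Σx)(Σy)/n = -394 − (-335.4) = -58.6
b = Sxy/Sxx = -58.6/48.8 = -1.200820
a = ȳ − b·x̄ = -8.6 − (-1.200820)·7.8 = 0.766393
Set a + b·x = -6.3: x = (-6.3 − 0.766393) / (-1.200820) = 5.884642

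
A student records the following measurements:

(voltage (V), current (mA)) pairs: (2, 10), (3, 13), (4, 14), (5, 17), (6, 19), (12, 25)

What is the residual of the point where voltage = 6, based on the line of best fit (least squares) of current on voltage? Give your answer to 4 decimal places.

1.7053

n = 6, Σx = 32, Σy = 98, Σxy = 614, Σx² = 234
Sxx = Σx² − (Σx)²/n = 234 − 170.666667 = 63.333333
Sxy = Σxy − (Σx)(Σy)/n = 614 − 522.666667 = 91.333333
b = Sxy/Sxx = 91.333333/63.333333 = 1.442105
a = ȳ − b·x̄ = 16.333333 − 1.442105·5.333333 = 8.642105
ŷ(6) = 8.642105 + 1.442105·6 = 17.294737
residual = y − ŷ = 19 − 17.294737 = 1.705263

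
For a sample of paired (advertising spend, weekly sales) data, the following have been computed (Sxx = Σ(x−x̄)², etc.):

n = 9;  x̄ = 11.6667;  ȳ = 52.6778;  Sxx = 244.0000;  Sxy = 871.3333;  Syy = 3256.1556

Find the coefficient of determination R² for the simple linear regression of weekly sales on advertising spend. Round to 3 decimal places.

0.956

R² = Sxy²/(Sxx·Syy) = (871.3333)²/(244·3256.1556) = 0.955595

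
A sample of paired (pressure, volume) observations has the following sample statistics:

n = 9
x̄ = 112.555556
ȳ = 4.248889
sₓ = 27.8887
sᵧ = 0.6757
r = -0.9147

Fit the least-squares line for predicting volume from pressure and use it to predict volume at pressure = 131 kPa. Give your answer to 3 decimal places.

3.840

b = r · sᵧ/sₓ = -0.9147 · 0.6757/27.8887 = -0.022162
a = ȳ − b·x̄ = 4.248889 − (-0.022162)·112.555556 = 6.743319
ŷ(131) = a + b·131 = 6.743319 + (-0.022162)·131 = 3.840128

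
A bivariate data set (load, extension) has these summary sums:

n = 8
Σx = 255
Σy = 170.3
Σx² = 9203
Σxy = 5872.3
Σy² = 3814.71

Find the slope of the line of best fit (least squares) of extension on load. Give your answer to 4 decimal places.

Sxx = Σx² − (Σx)²/n = 9203 − 8128.125 = 1074.875
Sxy = Σxy − (Σx)(Σy)/n = 5872.3 − 5428.3125 = 443.9875
b = Sxy/Sxx = 443.9875/1074.875 = 0.413060

0.4131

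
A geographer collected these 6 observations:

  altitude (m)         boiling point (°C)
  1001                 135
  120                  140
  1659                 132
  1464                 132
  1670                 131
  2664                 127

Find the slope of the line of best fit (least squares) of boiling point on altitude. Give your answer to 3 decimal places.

n = 6, Σx = 8578, Σy = 797, Σxy = 1121269, Σx² = 15797774
Sxx = Σx² − (Σx)²/n = 15797774 − 12263680.666667 = 3534093.333333
Sxy = Σxy − (Σx)(Σy)/n = 1121269 − 1139444.333333 = -18175.333333
b = Sxy/Sxx = -18175.333333/3534093.333333 = -0.005143

-0.005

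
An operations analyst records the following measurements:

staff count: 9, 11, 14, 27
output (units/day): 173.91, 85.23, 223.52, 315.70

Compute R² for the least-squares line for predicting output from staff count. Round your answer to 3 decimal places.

n = 4, Σx = 61, Σy = 798.36, Σxy = 14155.9, Σx² = 1127, Σy² = 187136.5214
Sxx = Σx² − (Σx)²/n = 1127 − 930.25 = 196.75
Sxy = Σxy − (Σx)(Σy)/n = 14155.9 − 12174.99 = 1980.91
Syy = Σy² − (Σy)²/n = 187136.5214 − 159344.6724 = 27791.849
R² = Sxy²/(Sxx·Syy) = (1980.91)²/(196.75·27791.849) = 0.717625

0.718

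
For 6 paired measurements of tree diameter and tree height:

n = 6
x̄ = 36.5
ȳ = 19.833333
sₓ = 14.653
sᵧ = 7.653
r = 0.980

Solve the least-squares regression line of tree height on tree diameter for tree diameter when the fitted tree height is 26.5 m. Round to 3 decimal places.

49.525

b = r · sᵧ/sₓ = 0.98 · 7.653/14.653 = 0.511836
a = ȳ − b·x̄ = 19.833333 − 0.511836·36.5 = 1.151301
Set a + b·x = 26.5: x = (26.5 − 1.151301) / 0.511836 = 49.524994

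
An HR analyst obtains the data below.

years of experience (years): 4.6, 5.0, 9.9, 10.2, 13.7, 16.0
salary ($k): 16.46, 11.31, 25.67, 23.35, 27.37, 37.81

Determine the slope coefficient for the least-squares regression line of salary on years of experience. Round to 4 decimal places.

n = 6, Σx = 59.4, Σy = 141.97, Σxy = 1604.498, Σx² = 691.9
Sxx = Σx² − (Σx)²/n = 691.9 − 588.06 = 103.84
Sxy = Σxy − (Σx)(Σy)/n = 1604.498 − 1405.503 = 198.995
b = Sxy/Sxx = 198.995/103.84 = 1.916362

1.9164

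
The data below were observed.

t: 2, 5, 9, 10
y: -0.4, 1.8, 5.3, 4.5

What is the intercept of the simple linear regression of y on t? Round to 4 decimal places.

n = 4, Σx = 26, Σy = 11.2, Σxy = 100.9, Σx² = 210
Sxx = Σx² − (Σx)²/n = 210 − 169 = 41
Sxy = Σxy − (Σx)(Σy)/n = 100.9 − 72.8 = 28.1
b = Sxy/Sxx = 28.1/41 = 0.685366
a = ȳ − b·x̄ = 2.8 − 0.685366·6.5 = -1.654878

-1.6549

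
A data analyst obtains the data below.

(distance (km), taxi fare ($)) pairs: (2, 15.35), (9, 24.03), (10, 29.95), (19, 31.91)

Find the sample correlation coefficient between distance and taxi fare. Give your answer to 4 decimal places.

0.9018

n = 4, Σx = 40, Σy = 101.24, Σxy = 1152.76, Σx² = 546, Σy² = 2728.314
Sxx = Σx² − (Σx)²/n = 546 − 400 = 146
Sxy = Σxy − (Σx)(Σy)/n = 1152.76 − 1012.4 = 140.36
Syy = Σy² − (Σy)²/n = 2728.314 − 2562.3844 = 165.9296
r = Sxy/√(Sxx·Syy) = 140.36/√(24225.7216) = 140.36/155.646142 = 0.901789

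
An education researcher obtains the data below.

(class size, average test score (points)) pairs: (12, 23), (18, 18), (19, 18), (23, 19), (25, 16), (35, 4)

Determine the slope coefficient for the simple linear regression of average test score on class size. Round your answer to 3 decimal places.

-0.780

n = 6, Σx = 132, Σy = 98, Σxy = 1919, Σx² = 3208
Sxx = Σx² − (Σx)²/n = 3208 − 2904 = 304
Sxy = Σxy − (Σx)(Σy)/n = 1919 − 2156 = -237
b = Sxy/Sxx = -237/304 = -0.779605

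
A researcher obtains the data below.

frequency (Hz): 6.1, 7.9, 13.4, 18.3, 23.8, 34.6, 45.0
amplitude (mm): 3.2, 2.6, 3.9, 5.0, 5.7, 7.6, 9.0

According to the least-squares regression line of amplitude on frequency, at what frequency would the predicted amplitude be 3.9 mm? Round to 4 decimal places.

12.7716

n = 7, Σx = 149.1, Σy = 37, Σxy = 987.44, Σx² = 4402.67
Sxx = Σx² − (Σx)²/n = 4402.67 − 3175.83 = 1226.84
Sxy = Σxy − (Σx)(Σy)/n = 987.44 − 788.1 = 199.34
b = Sxy/Sxx = 199.34/1226.84 = 0.162482
a = ȳ − b·x̄ = 5.285714 − 0.162482·21.3 = 1.824838
Set a + b·x = 3.9: x = (3.9 − 1.824838) / 0.162482 = 12.771608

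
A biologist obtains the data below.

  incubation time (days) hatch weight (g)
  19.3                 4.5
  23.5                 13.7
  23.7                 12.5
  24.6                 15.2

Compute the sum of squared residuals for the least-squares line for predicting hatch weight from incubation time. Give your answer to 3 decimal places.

n = 4, Σx = 91.1, Σy = 45.9, Σxy = 1078.97, Σx² = 2091.59, Σy² = 595.23
Sxx = Σx² − (Σx)²/n = 2091.59 − 2074.8025 = 16.7875
Sxy = Σxy − (Σx)(Σy)/n = 1078.97 − 1045.3725 = 33.5975
Syy = Σy² − (Σy)²/n = 595.23 − 526.7025 = 68.5275
b = Sxy/Sxx = 33.5975/16.7875 = 2.001340
SSE = Syy − b·Sxy = 68.5275 − 2.001340·33.5975 = 1.287470

1.287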